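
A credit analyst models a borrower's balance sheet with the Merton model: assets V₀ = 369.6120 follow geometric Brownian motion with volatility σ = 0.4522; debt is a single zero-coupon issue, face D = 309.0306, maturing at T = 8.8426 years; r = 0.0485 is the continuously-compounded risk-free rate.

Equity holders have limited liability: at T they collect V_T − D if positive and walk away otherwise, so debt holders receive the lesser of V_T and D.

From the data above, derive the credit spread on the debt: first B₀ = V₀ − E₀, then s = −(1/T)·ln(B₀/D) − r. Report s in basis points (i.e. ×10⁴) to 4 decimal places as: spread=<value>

spread=483.0893

Equity is a call on the firm's assets struck at D = 309.0306:
d₁ = [ln(V₀/D) + (r + σ²/2)T] / (σ√T)
   = [ln(369.6120/309.0306) + (0.0485 + 0.5·0.4522²)·8.8426] / (0.4522·√8.8426)
   = [0.179014 + 1.332955] / 1.344685 = 1.124403
d₂ = d₁ − σ√T = 1.124403 − 1.344685 = -0.220281
N(d₁) = 0.869579,  N(d₂) = 0.412826,  e^(−rT) = 0.651247
E₀ = V₀·N(d₁) − D·e^(−rT)·N(d₂)
   = 369.6120·0.869579 − 309.0306·0.651247·0.412826 = 238.323442
B₀ = V₀ − E₀ = 369.6120 − 238.323442 = 131.288558
spread = −(1/T)·ln(B₀/D) − r = −(1/8.8426)·ln(131.288558/309.0306) − 0.0485 = 0.04830893
in basis points: 0.04830893 × 10⁴ = 483.0893 bp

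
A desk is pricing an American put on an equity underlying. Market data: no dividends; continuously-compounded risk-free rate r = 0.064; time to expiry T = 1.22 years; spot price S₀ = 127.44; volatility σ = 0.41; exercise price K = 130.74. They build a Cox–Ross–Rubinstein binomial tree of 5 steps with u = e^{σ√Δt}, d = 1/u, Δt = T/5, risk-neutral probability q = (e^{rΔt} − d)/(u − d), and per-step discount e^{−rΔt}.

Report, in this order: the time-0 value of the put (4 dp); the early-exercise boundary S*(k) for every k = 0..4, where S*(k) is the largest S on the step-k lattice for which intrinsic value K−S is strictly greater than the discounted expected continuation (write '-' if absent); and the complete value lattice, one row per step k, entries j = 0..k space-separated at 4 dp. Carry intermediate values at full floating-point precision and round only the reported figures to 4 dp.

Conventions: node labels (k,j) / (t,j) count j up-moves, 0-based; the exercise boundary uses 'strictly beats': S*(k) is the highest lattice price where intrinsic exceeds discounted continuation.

price = 21.1840
boundary = - - 84.9953 69.4127 84.9953
tree:
21.1840
31.7628 10.7738
45.7447 18.1252 3.4123
61.3273 29.5098 6.7714 0.0000
74.0530 45.7447 13.4370 0.0000 0.0000
84.4456 61.3273 26.6641 0.0000 0.0000 0.0000

Δt=0.24400, u=1.22449, d=0.81667, q=0.48813, disc=e^(-rΔt)=0.98451
k=5 terminal: V=max(K-S,0) → 84.4456 61.3273 26.6641 0.0000 0.0000 0.0000
k=4: j=0 S=56.6870 intr=74.0530 cont=72.0272 V=74.0530[EX]; j=1 S=84.9953 intr=45.7447 cont=43.7190 V=45.7447[EX]; j=2 S=127.4400 intr=3.3000 cont=13.4370 V=13.4370[hold]; j=3 S=191.0807 intr=0.0000 cont=0.0000 V=0.0000[hold]; j=4 S=286.5021 intr=0.0000 cont=0.0000 V=0.0000[hold]  S*(4)=84.9953
k=3: j=0 S=69.4127 intr=61.3273 cont=59.3015 V=61.3273[EX]; j=1 S=104.0759 intr=26.6641 cont=29.5098 V=29.5098[hold]; j=2 S=156.0491 intr=0.0000 cont=6.7714 V=6.7714[hold]; j=3 S=233.9765 intr=0.0000 cont=0.0000 V=0.0000[hold]  S*(3)=69.4127
k=2: j=0 S=84.9953 intr=45.7447 cont=45.0865 V=45.7447[EX]; j=1 S=127.4400 intr=3.3000 cont=18.1252 V=18.1252[hold]; j=2 S=191.0807 intr=0.0000 cont=3.4123 V=3.4123[hold]  S*(2)=84.9953
k=1: j=0 S=104.0759 intr=26.6641 cont=31.7628 V=31.7628[hold]; j=1 S=156.0491 intr=0.0000 cont=10.7738 V=10.7738[hold]  S*(1)=-
k=0: j=0 S=127.4400 intr=3.3000 cont=21.1840 V=21.1840[hold]  S*(0)=-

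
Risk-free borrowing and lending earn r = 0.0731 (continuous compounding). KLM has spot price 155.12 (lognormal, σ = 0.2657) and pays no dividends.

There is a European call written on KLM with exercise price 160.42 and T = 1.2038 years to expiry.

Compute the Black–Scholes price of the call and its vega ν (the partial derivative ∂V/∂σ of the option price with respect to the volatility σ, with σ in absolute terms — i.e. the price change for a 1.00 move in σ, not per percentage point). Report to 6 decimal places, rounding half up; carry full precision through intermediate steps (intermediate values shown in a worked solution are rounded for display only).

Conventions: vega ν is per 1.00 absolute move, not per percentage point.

σ√T = 0.2657·√1.2038 = 0.291520
d₁ = (ln(S/K) + (r+σ²/2)T) / (σ√T) = (ln(155.12/160.42) + (0.0731+0.2657²/2)·1.2038) / 0.291520 = (-0.033596 + 0.130490) / 0.291520 = 0.332373
d₂ = d₁ − σ√T = 0.332373 − 0.291520 = 0.040853
e^{−rT} = 0.915763
N(d₁) = 0.630196,  N(d₂) = 0.516293
Call price V = S·N(d₁) − K·e^{−rT}·N(d₂) = 97.756029 − 75.846943 = 21.909086
φ(d₁) = (1/√(2π))·e^{−d₁²/2} = 0.377504
ν = S·φ(d₁)·√T = 64.249003

price = 21.909086
ν = 64.249003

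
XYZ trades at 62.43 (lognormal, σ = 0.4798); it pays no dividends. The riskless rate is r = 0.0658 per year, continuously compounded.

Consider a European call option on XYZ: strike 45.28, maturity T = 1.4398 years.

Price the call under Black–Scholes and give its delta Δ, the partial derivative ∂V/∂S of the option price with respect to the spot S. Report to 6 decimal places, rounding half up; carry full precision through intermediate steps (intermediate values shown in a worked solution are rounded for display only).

σ√T = 0.4798·√1.4398 = 0.575720
d₁ = (ln(S/K) + (r+σ²/2)T) / (σ√T) = (ln(62.43/45.28) + (0.0658+0.4798²/2)·1.4398) / 0.575720 = (0.321180 + 0.260466) / 0.575720 = 1.010293
d₂ = d₁ − σ√T = 1.010293 − 0.575720 = 0.434573
e^{−rT} = 0.909610
N(d₁) = 0.843823,  N(d₂) = 0.668064
Call price V = S·N(d₁) − K·e^{−rT}·N(d₂) = 52.679846 − 27.515657 = 25.164189
Δ = N(d₁) = 0.843823

price = 25.164189
Δ = 0.843823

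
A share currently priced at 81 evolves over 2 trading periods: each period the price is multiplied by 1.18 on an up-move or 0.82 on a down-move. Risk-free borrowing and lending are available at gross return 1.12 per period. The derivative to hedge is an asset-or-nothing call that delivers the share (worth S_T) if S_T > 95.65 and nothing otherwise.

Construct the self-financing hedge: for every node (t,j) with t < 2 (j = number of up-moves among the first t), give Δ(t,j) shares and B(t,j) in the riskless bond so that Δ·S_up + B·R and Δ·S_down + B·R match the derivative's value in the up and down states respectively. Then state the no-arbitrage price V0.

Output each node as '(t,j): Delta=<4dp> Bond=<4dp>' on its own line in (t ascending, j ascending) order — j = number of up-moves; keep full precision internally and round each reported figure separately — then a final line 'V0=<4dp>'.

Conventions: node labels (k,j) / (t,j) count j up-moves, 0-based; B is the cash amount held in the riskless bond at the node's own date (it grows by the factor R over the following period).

(0,0): Delta=2.8778 Bond=-170.6645
(1,0): Delta=0.0000 Bond=0.0000
(1,1): Delta=3.2778 Bond=-229.3730
V0=62.4382

Arbitrage-free pricing uses the up-move probability p* = (R−d)/(u−d) = 0.8333, discounting each step at R = 1.12.
At maturity the claim pays: V(2,0)=0.0000, V(2,1)=0.0000, V(2,2)=112.7844
(1,0): S=66.4200. Δ = (V_up−V_dn)/(S_up−S_dn) = (0.0000−0.0000)/(78.3756−54.4644) = 0.0000. V = [p*·0.0000 + (1−p*)·0.0000]/1.12 = 0.0000. B = V − Δ·S = 0.0000.
(1,1): S=95.5800. Δ = (V_up−V_dn)/(S_up−S_dn) = (112.7844−0.0000)/(112.7844−78.3756) = 3.2778. V = [p*·112.7844 + (1−p*)·0.0000]/1.12 = 83.9170. B = V − Δ·S = -229.3730.
(0,0): S=81.0000. Δ = (V_up−V_dn)/(S_up−S_dn) = (83.9170−0.0000)/(95.5800−66.4200) = 2.8778. V = [p*·83.9170 + (1−p*)·0.0000]/1.12 = 62.4382. B = V − Δ·S = -170.6645.
Sanity check at the root: Δ(0,0)·S0 + B(0,0) reproduces V0 = 62.4382.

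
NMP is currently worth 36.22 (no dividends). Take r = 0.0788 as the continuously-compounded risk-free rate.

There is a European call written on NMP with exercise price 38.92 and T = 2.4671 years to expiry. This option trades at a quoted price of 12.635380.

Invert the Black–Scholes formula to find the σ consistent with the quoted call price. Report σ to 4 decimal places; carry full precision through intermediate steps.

sigma = 0.5001

At σ = 0.5001 the Black–Scholes value reproduces the quote:
σ√T = 0.5001·√2.4671 = 0.785507
d₁ = (ln(S/K) + (r+σ²/2)T) / (σ√T) = (ln(36.22/38.92) + (0.0788+0.5001²/2)·2.4671) / 0.785507 = (-0.071897 + 0.502918) / 0.785507 = 0.548717
d₂ = d₁ − σ√T = 0.548717 − 0.785507 = -0.236790
e^{−rT} = 0.823322
N(d₁) = 0.708400,  N(d₂) = 0.406410
V = S·N(d₁) − K·e^{−rT}·N(d₂) = 25.658259 − 13.022879 = 12.635380 (equal to the quote); since ∂V/∂σ > 0 for all σ, the implied volatility is unique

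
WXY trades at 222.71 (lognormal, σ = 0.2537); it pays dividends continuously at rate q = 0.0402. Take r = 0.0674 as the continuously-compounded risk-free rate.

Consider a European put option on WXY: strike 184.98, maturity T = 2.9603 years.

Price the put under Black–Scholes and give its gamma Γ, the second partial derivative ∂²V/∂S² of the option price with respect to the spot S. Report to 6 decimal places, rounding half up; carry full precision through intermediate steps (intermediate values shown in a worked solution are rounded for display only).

price = 12.383249
Γ = 0.002586

σ√T = 0.2537·√2.9603 = 0.436504
d₁ = (ln(S/K) + (r−q+σ²/2)T) / (σ√T) = (ln(222.71/184.98) + (0.0674−0.0402+0.2537²/2)·2.9603) / 0.436504 = (0.185623 + 0.175788) / 0.436504 = 0.827967
d₂ = d₁ − σ√T = 0.827967 − 0.436504 = 0.391463
e^{−rT} = 0.819120
e^{−qT} = 0.887804
N(−d₁) = 0.203845,  N(−d₂) = 0.347728
Put price V = K·e^{−rT}·N(−d₂) − S·e^{−qT}·N(−d₁) = 52.688007 − 40.304758 = 12.383249
φ(d₁) = (1/√(2π))·e^{−d₁²/2} = 0.283171
Γ = e^{−qT}·φ(d₁) / (S·σ·√T) = 0.002586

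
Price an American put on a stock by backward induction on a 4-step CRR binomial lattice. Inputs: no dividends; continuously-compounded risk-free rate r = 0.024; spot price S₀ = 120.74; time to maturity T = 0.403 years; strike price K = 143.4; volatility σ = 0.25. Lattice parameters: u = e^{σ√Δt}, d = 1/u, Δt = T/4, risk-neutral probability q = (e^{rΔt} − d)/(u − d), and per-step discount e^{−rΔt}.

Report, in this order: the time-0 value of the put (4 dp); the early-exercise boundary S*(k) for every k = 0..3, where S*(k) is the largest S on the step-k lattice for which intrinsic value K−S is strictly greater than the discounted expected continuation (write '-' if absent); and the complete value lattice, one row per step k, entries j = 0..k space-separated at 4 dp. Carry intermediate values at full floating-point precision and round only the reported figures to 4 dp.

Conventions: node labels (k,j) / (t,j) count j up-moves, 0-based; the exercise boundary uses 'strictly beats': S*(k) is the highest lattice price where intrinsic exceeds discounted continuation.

Δt=0.10075  u=1.08259  d=0.92371  q=0.49541  discount=0.99758
step 4 (expiry): payoffs max(K−S,0) = 55.4975 40.3789 22.6600 1.8936 0.0000
step 3: (k=3,j=0): S=95.1620, K−S=48.2380, hold=47.8917 ⇒ V=48.2380 exercise | (k=3,j=1): S=111.5292, K−S=31.8708, hold=31.5245 ⇒ V=31.8708 exercise | (k=3,j=2): S=130.7115, K−S=12.6885, hold=12.3422 ⇒ V=12.6885 exercise | (k=3,j=3): S=153.1929, K−S=0.0000, hold=0.9532 ⇒ V=0.9532 continue  boundary S*=130.7115
step 2: (k=2,j=0): S=103.0211, K−S=40.3789, hold=40.0326 ⇒ V=40.3789 exercise | (k=2,j=1): S=120.7400, K−S=22.6600, hold=22.3137 ⇒ V=22.6600 exercise | (k=2,j=2): S=141.5064, K−S=1.8936, hold=6.8581 ⇒ V=6.8581 continue  boundary S*=120.7400
step 1: (k=1,j=0): S=111.5292, K−S=31.8708, hold=31.5245 ⇒ V=31.8708 exercise | (k=1,j=1): S=130.7115, K−S=12.6885, hold=14.7958 ⇒ V=14.7958 continue  boundary S*=111.5292
step 0: (k=0,j=0): S=120.7400, K−S=22.6600, hold=23.3551 ⇒ V=23.3551 continue  boundary S*=-

price = 23.3551
boundary = - 111.5292 120.7400 130.7115
tree:
23.3551
31.8708 14.7958
40.3789 22.6600 6.8581
48.2380 31.8708 12.6885 0.9532
55.4975 40.3789 22.6600 1.8936 0.0000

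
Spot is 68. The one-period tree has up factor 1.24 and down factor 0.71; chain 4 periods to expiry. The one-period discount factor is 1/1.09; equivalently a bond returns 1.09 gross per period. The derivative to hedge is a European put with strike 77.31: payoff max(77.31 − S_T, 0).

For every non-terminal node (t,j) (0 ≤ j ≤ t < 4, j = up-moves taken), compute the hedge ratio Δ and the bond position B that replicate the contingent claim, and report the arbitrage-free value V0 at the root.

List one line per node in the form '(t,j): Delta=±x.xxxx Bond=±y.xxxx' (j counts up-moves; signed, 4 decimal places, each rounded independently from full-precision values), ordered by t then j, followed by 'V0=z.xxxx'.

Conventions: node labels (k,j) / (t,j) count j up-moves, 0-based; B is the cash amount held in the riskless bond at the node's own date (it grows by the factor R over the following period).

(0,0): Delta=-0.3195 Bond=28.4759
(1,0): Delta=-0.7507 Bond=51.8584
(1,1): Delta=-0.2220 Bond=22.8205
(2,0): Delta=-1.0000 Bond=65.0703
(2,1): Delta=-0.6944 Bond=53.1527
(2,2): Delta=-0.1153 Bond=13.7118
(3,0): Delta=-1.0000 Bond=70.9266
(3,1): Delta=-1.0000 Bond=70.9266
(3,2): Delta=-0.6253 Bond=52.8088
(3,3): Delta=0.0000 Bond=0.0000
V0=6.7497

Arbitrage-free pricing uses the up-move probability p* = (R−d)/(u−d) = 0.7170, discounting each step at R = 1.09.
Payoffs at expiry: V(4,0)=60.0301, V(4,1)=47.1309, V(4,2)=24.6029, V(4,3)=0.0000, V(4,4)=0.0000
Node (3,0) S=24.3379: V=(p*·47.1309+(1−p*)·60.0301)/1.09=46.5887; Δ=(47.1309−60.0301)/(30.1791−17.2799)=-1.0000; B=V−Δ·S=70.9266
Node (3,1) S=42.5057: V=(p*·24.6029+(1−p*)·47.1309)/1.09=28.4209; Δ=(24.6029−47.1309)/(52.7071−30.1791)=-1.0000; B=V−Δ·S=70.9266
Node (3,2) S=74.2353: V=(p*·0.0000+(1−p*)·24.6029)/1.09=6.3882; Δ=(0.0000−24.6029)/(92.0518−52.7071)=-0.6253; B=V−Δ·S=52.8088
Node (3,3) S=129.6504: V=(p*·0.0000+(1−p*)·0.0000)/1.09=0.0000; Δ=(0.0000−0.0000)/(160.7665−92.0518)=0.0000; B=V−Δ·S=0.0000
Node (2,0) S=34.2788: V=(p*·28.4209+(1−p*)·46.5887)/1.09=30.7915; Δ=(28.4209−46.5887)/(42.5057−24.3379)=-1.0000; B=V−Δ·S=65.0703
Node (2,1) S=59.8672: V=(p*·6.3882+(1−p*)·28.4209)/1.09=11.5815; Δ=(6.3882−28.4209)/(74.2353−42.5057)=-0.6944; B=V−Δ·S=53.1527
Node (2,2) S=104.5568: V=(p*·0.0000+(1−p*)·6.3882)/1.09=1.6587; Δ=(0.0000−6.3882)/(129.6504−74.2353)=-0.1153; B=V−Δ·S=13.7118
Node (1,0) S=48.2800: V=(p*·11.5815+(1−p*)·30.7915)/1.09=15.6131; Δ=(11.5815−30.7915)/(59.8672−34.2788)=-0.7507; B=V−Δ·S=51.8584
Node (1,1) S=84.3200: V=(p*·1.6587+(1−p*)·11.5815)/1.09=4.0982; Δ=(1.6587−11.5815)/(104.5568−59.8672)=-0.2220; B=V−Δ·S=22.8205
Node (0,0) S=68.0000: V=(p*·4.0982+(1−p*)·15.6131)/1.09=6.7497; Δ=(4.0982−15.6131)/(84.3200−48.2800)=-0.3195; B=V−Δ·S=28.4759
Sanity check at the root: Δ(0,0)·S0 + B(0,0) reproduces V0 = 6.7497.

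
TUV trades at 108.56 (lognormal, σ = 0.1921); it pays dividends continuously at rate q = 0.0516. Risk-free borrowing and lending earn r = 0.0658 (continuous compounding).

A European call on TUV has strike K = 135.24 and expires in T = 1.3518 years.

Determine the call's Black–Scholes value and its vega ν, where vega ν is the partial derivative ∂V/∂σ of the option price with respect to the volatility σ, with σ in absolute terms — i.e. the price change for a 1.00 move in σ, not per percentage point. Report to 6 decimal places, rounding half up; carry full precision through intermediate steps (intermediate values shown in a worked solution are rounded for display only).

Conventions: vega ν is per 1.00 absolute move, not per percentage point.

price = 2.510517
ν = 34.474787

σ√T = 0.1921·√1.3518 = 0.223349
d₁ = (ln(S/K) + (r−q+σ²/2)T) / (σ√T) = (ln(108.56/135.24) + (0.0658−0.0516+0.1921²/2)·1.3518) / 0.223349 = (-0.219748 + 0.044138) / 0.223349 = -0.786259
d₂ = d₁ − σ√T = -0.786259 − 0.223349 = -1.009608
e^{−rT} = 0.914893
e^{−qT} = 0.932624
N(d₁) = 0.215858,  N(d₂) = 0.156342
Call price V = S·e^{−qT}·N(d₁) − K·e^{−rT}·N(d₂) = 21.854670 − 19.344154 = 2.510517
φ(d₁) = (1/√(2π))·e^{−d₁²/2} = 0.292866
ν = S·e^{−qT}·φ(d₁)·√T = 34.474787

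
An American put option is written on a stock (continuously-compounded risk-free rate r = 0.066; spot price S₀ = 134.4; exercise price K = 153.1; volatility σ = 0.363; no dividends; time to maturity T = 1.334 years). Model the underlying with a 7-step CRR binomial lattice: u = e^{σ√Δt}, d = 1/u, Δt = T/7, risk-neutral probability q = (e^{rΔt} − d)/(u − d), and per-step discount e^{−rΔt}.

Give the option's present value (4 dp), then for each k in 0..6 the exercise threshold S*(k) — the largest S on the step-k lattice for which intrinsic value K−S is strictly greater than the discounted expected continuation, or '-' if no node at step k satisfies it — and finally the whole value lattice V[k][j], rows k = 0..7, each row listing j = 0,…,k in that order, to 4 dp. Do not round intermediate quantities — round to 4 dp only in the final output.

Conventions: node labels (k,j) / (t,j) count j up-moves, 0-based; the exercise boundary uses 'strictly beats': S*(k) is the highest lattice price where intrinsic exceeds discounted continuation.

Δt=0.19057  u=1.17171  d=0.85345  q=0.50024  discount=0.98750
step 7 (expiry): payoffs max(K−S,0) = 108.7745 92.2452 69.5519 38.3960 0.0000 0.0000 0.0000 0.0000
step 6: (k=6,j=0): S=51.9367, K−S=101.1633, hold=99.2497 ⇒ V=101.1633 exercise | (k=6,j=1): S=71.3043, K−S=81.7957, hold=79.8821 ⇒ V=81.7957 exercise | (k=6,j=2): S=97.8944, K−S=55.2056, hold=53.2921 ⇒ V=55.2056 exercise | (k=6,j=3): S=134.4000, K−S=18.7000, hold=18.9491 ⇒ V=18.9491 continue | (k=6,j=4): S=184.5189, K−S=0.0000, hold=0.0000 ⇒ V=0.0000 continue | (k=6,j=5): S=253.3276, K−S=0.0000, hold=0.0000 ⇒ V=0.0000 continue | (k=6,j=6): S=347.7957, K−S=0.0000, hold=0.0000 ⇒ V=0.0000 continue  boundary S*=97.8944
step 5: (k=5,j=0): S=60.8548, K−S=92.2452, hold=90.3316 ⇒ V=92.2452 exercise | (k=5,j=1): S=83.5481, K−S=69.5519, hold=67.6383 ⇒ V=69.5519 exercise | (k=5,j=2): S=114.7040, K−S=38.3960, hold=36.6055 ⇒ V=38.3960 exercise | (k=5,j=3): S=157.4781, K−S=0.0000, hold=9.3517 ⇒ V=9.3517 continue | (k=5,j=4): S=216.2030, K−S=0.0000, hold=0.0000 ⇒ V=0.0000 continue | (k=5,j=5): S=296.8270, K−S=0.0000, hold=0.0000 ⇒ V=0.0000 continue  boundary S*=114.7040
step 4: (k=4,j=0): S=71.3043, K−S=81.7957, hold=79.8821 ⇒ V=81.7957 exercise | (k=4,j=1): S=97.8944, K−S=55.2056, hold=53.2921 ⇒ V=55.2056 exercise | (k=4,j=2): S=134.4000, K−S=18.7000, hold=23.5687 ⇒ V=23.5687 continue | (k=4,j=3): S=184.5189, K−S=0.0000, hold=4.6152 ⇒ V=4.6152 continue | (k=4,j=4): S=253.3276, K−S=0.0000, hold=0.0000 ⇒ V=0.0000 continue  boundary S*=97.8944
step 3: (k=3,j=0): S=83.5481, K−S=69.5519, hold=67.6383 ⇒ V=69.5519 exercise | (k=3,j=1): S=114.7040, K−S=38.3960, hold=38.8875 ⇒ V=38.8875 continue | (k=3,j=2): S=157.4781, K−S=0.0000, hold=13.9114 ⇒ V=13.9114 continue | (k=3,j=3): S=216.2030, K−S=0.0000, hold=2.2777 ⇒ V=2.2777 continue  boundary S*=83.5481
step 2: (k=2,j=0): S=97.8944, K−S=55.2056, hold=53.5348 ⇒ V=55.2056 exercise | (k=2,j=1): S=134.4000, K−S=18.7000, hold=26.0637 ⇒ V=26.0637 continue | (k=2,j=2): S=184.5189, K−S=0.0000, hold=7.9907 ⇒ V=7.9907 continue  boundary S*=97.8944
step 1: (k=1,j=0): S=114.7040, K−S=38.3960, hold=40.1200 ⇒ V=40.1200 continue | (k=1,j=1): S=157.4781, K−S=0.0000, hold=16.8101 ⇒ V=16.8101 continue  boundary S*=-
step 0: (k=0,j=0): S=134.4000, K−S=18.7000, hold=28.1038 ⇒ V=28.1038 continue  boundary S*=-

price = 28.1038
boundary = - - 97.8944 83.5481 97.8944 114.7040 97.8944
tree:
28.1038
40.1200 16.8101
55.2056 26.0637 7.9907
69.5519 38.8875 13.9114 2.2777
81.7957 55.2056 23.5687 4.6152 0.0000
92.2452 69.5519 38.3960 9.3517 0.0000 0.0000
101.1633 81.7957 55.2056 18.9491 0.0000 0.0000 0.0000
108.7745 92.2452 69.5519 38.3960 0.0000 0.0000 0.0000 0.0000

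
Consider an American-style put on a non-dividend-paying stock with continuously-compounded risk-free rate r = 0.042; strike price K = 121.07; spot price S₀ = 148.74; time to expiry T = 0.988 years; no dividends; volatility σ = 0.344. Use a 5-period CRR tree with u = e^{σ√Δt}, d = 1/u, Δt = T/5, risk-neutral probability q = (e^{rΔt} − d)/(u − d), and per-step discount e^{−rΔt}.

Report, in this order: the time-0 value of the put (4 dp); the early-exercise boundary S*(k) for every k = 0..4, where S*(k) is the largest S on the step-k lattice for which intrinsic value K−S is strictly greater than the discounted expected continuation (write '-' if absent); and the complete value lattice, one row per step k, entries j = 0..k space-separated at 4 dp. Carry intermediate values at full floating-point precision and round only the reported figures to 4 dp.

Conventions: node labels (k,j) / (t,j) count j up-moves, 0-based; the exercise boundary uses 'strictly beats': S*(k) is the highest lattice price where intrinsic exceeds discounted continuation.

Δt=0.19760  u=1.16523  d=0.85820  q=0.48899  discount=0.99174
step 5 (expiry): payoffs max(K−S,0) = 51.8270 27.0551 0.0000 0.0000 0.0000 0.0000
step 4: (k=4,j=0): S=80.6838, K−S=40.3862, hold=39.3856 ⇒ V=40.3862 exercise | (k=4,j=1): S=109.5486, K−S=11.5214, hold=13.7112 ⇒ V=13.7112 continue | (k=4,j=2): S=148.7400, K−S=0.0000, hold=0.0000 ⇒ V=0.0000 continue | (k=4,j=3): S=201.9522, K−S=0.0000, hold=0.0000 ⇒ V=0.0000 continue | (k=4,j=4): S=274.2013, K−S=0.0000, hold=0.0000 ⇒ V=0.0000 continue  boundary S*=80.6838
step 3: (k=3,j=0): S=94.0149, K−S=27.0551, hold=27.1165 ⇒ V=27.1165 continue | (k=3,j=1): S=127.6490, K−S=0.0000, hold=6.9487 ⇒ V=6.9487 continue | (k=3,j=2): S=173.3158, K−S=0.0000, hold=0.0000 ⇒ V=0.0000 continue | (k=3,j=3): S=235.3201, K−S=0.0000, hold=0.0000 ⇒ V=0.0000 continue  boundary S*=-
step 2: (k=2,j=0): S=109.5486, K−S=11.5214, hold=17.1120 ⇒ V=17.1120 continue | (k=2,j=1): S=148.7400, K−S=0.0000, hold=3.5215 ⇒ V=3.5215 continue | (k=2,j=2): S=201.9522, K−S=0.0000, hold=0.0000 ⇒ V=0.0000 continue  boundary S*=-
step 1: (k=1,j=0): S=127.6490, K−S=0.0000, hold=10.3799 ⇒ V=10.3799 continue | (k=1,j=1): S=173.3158, K−S=0.0000, hold=1.7847 ⇒ V=1.7847 continue  boundary S*=-
step 0: (k=0,j=0): S=148.7400, K−S=0.0000, hold=6.1259 ⇒ V=6.1259 continue  boundary S*=-

price = 6.1259
boundary = - - - - 80.6838
tree:
6.1259
10.3799 1.7847
17.1120 3.5215 0.0000
27.1165 6.9487 0.0000 0.0000
40.3862 13.7112 0.0000 0.0000 0.0000
51.8270 27.0551 0.0000 0.0000 0.0000 0.0000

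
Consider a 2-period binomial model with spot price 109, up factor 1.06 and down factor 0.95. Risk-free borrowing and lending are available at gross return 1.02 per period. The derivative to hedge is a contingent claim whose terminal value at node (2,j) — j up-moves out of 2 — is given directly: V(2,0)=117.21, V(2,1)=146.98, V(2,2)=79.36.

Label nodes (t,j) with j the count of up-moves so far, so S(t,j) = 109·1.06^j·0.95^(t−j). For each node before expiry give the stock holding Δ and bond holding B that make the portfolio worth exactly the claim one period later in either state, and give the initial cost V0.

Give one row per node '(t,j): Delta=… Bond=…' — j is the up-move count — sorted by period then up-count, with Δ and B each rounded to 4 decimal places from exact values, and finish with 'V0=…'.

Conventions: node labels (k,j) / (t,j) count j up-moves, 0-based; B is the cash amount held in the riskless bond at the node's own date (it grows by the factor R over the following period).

(0,0): Delta=-2.6334 Bond=398.2051
(1,0): Delta=2.6136 Bond=-137.1515
(1,1): Delta=-5.3205 Bond=716.6381
V0=111.1689

Arbitrage-free pricing uses the up-move probability p* = (R−d)/(u−d) = 0.6364, discounting each step at R = 1.02.
Expiry values: V(2,0)=117.2100, V(2,1)=146.9800, V(2,2)=79.3600
  t=1,j=0: stock 103.5500 → up 109.7630 (V=146.9800), down 98.3725 (V=117.2100). Price 133.4848; hedge Δ=2.6136, bond B=-137.1515.
  t=1,j=1: stock 115.5400 → up 122.4724 (V=79.3600), down 109.7630 (V=146.9800). Price 101.9109; hedge Δ=-5.3205, bond B=716.6381.
  t=0,j=0: stock 109.0000 → up 115.5400 (V=101.9109), down 103.5500 (V=133.4848). Price 111.1689; hedge Δ=-2.6334, bond B=398.2051.
Check: Δ(0,0)·S0 + B(0,0) = 111.1689 = V0.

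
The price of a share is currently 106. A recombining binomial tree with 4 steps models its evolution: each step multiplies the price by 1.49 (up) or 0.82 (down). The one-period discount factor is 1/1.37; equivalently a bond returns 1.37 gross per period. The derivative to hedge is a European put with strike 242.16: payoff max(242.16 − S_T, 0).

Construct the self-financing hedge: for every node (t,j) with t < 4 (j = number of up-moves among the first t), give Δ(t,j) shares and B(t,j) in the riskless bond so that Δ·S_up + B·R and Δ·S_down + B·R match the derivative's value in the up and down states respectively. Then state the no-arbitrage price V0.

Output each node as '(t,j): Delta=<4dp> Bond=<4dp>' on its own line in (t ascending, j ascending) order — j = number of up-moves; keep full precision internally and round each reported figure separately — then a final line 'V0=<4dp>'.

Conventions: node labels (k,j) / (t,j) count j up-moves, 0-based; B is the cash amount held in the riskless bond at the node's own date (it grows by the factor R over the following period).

(0,0): Delta=-0.1984 Bond=25.0085
(1,0): Delta=-0.7203 Bond=79.6251
(1,1): Delta=-0.1357 Bond=24.3642
(2,0): Delta=-1.0000 Bond=129.0213
(2,1): Delta=-0.6867 Bond=104.7370
(2,2): Delta=-0.0696 Bond=17.8099
(3,0): Delta=-1.0000 Bond=176.7591
(3,1): Delta=-1.0000 Bond=176.7591
(3,2): Delta=-0.6491 Bond=136.2309
(3,3): Delta=0.0000 Bond=0.0000
V0=3.9771

Under the risk-neutral measure, an up-move has probability p* = (R−d)/(u−d) = 0.8209 and values discount at R = 1.37.
Terminal payoffs: V(4,0)=194.2351, V(4,1)=155.0769, V(4,2)=83.9237, V(4,3)=0.0000, V(4,4)=0.0000
(3,0): S=58.4450. Δ = (V_up−V_dn)/(S_up−S_dn) = (155.0769−194.2351)/(87.0831−47.9249) = -1.0000. V = [p*·155.0769 + (1−p*)·194.2351]/1.37 = 118.3141. B = V − Δ·S = 176.7591.
(3,1): S=106.1989. Δ = (V_up−V_dn)/(S_up−S_dn) = (83.9237−155.0769)/(158.2363−87.0831) = -1.0000. V = [p*·83.9237 + (1−p*)·155.0769]/1.37 = 70.5603. B = V − Δ·S = 176.7591.
(3,2): S=192.9711. Δ = (V_up−V_dn)/(S_up−S_dn) = (0.0000−83.9237)/(287.5269−158.2363) = -0.6491. V = [p*·0.0000 + (1−p*)·83.9237]/1.37 = 10.9716. B = V − Δ·S = 136.2309.
(3,3): S=350.6426. Δ = (V_up−V_dn)/(S_up−S_dn) = (0.0000−0.0000)/(522.4575−287.5269) = 0.0000. V = [p*·0.0000 + (1−p*)·0.0000]/1.37 = 0.0000. B = V − Δ·S = 0.0000.
(2,0): S=71.2744. Δ = (V_up−V_dn)/(S_up−S_dn) = (70.5603−118.3141)/(106.1989−58.4450) = -1.0000. V = [p*·70.5603 + (1−p*)·118.3141]/1.37 = 57.7469. B = V − Δ·S = 129.0213.
(2,1): S=129.5108. Δ = (V_up−V_dn)/(S_up−S_dn) = (10.9716−70.5603)/(192.9711−106.1989) = -0.6867. V = [p*·10.9716 + (1−p*)·70.5603]/1.37 = 15.7987. B = V − Δ·S = 104.7370.
(2,2): S=235.3306. Δ = (V_up−V_dn)/(S_up−S_dn) = (0.0000−10.9716)/(350.6426−192.9711) = -0.0696. V = [p*·0.0000 + (1−p*)·10.9716]/1.37 = 1.4344. B = V − Δ·S = 17.8099.
(1,0): S=86.9200. Δ = (V_up−V_dn)/(S_up−S_dn) = (15.7987−57.7469)/(129.5108−71.2744) = -0.7203. V = [p*·15.7987 + (1−p*)·57.7469]/1.37 = 17.0159. B = V − Δ·S = 79.6251.
(1,1): S=157.9400. Δ = (V_up−V_dn)/(S_up−S_dn) = (1.4344−15.7987)/(235.3306−129.5108) = -0.1357. V = [p*·1.4344 + (1−p*)·15.7987]/1.37 = 2.9249. B = V − Δ·S = 24.3642.
(0,0): S=106.0000. Δ = (V_up−V_dn)/(S_up−S_dn) = (2.9249−17.0159)/(157.9400−86.9200) = -0.1984. V = [p*·2.9249 + (1−p*)·17.0159]/1.37 = 3.9771. B = V − Δ·S = 25.0085.
Verification: the root portfolio costs Δ(0,0)·S0 + B(0,0) = 3.9771, matching V0.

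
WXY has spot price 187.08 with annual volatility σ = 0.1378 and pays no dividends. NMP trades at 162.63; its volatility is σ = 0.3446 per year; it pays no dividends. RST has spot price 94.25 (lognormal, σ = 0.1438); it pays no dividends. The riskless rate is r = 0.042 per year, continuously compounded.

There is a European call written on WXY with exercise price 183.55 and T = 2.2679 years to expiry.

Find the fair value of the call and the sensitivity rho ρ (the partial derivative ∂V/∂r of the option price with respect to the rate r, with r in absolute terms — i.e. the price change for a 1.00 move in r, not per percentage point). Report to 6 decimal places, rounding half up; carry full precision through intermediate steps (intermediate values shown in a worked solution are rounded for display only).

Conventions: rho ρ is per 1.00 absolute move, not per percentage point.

price = 26.882117
ρ = 254.537264

σ√T = 0.1378·√2.2679 = 0.207521
d₁ = (ln(S/K) + (r+σ²/2)T) / (σ√T) = (ln(187.08/183.55) + (0.042+0.1378²/2)·2.2679) / 0.207521 = (0.019049 + 0.116784) / 0.207521 = 0.654554
d₂ = d₁ − σ√T = 0.654554 − 0.207521 = 0.447033
e^{−rT} = 0.909144
N(d₁) = 0.743623,  N(d₂) = 0.672575
Call price V = S·N(d₁) − K·e^{−rT}·N(d₂) = 139.116900 − 112.234783 = 26.882117
ρ = K·T·e^{−rT}·N(d₂) = 254.537264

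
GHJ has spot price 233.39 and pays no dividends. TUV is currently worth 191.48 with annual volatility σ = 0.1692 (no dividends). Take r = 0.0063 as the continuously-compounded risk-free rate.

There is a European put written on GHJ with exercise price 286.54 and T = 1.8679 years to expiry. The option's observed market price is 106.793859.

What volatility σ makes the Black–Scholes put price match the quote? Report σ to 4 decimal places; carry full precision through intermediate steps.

At σ = 0.5806 the Black–Scholes value reproduces the quote:
σ√T = 0.5806·√1.8679 = 0.793513
d₁ = (ln(S/K) + (r+σ²/2)T) / (σ√T) = (ln(233.39/286.54) + (0.0063+0.5806²/2)·1.8679) / 0.793513 = (-0.205167 + 0.326599) / 0.793513 = 0.153031
d₂ = d₁ − σ√T = 0.153031 − 0.793513 = -0.640482
e^{−rT} = 0.988301
N(−d₁) = 0.439187,  N(−d₂) = 0.739070
V = K·e^{−rT}·N(−d₂) − S·N(−d₁) = 209.295737 − 102.501878 = 106.793859 (equal to the quote); since ∂V/∂σ > 0 for all σ, the implied volatility is unique

sigma = 0.5806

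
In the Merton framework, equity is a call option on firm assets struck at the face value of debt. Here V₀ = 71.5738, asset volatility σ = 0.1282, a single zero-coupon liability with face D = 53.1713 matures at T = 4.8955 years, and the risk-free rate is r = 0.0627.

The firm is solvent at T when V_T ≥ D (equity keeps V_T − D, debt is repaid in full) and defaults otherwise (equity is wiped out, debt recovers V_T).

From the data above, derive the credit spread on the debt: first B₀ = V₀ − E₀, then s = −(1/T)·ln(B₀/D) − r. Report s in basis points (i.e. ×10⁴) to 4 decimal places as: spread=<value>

Equity is a call on the firm's assets struck at D = 53.1713:
d₁ = [ln(V₀/D) + (r + σ²/2)T] / (σ√T)
   = [ln(71.5738/53.1713) + (0.0627 + 0.5·0.1282²)·4.8955] / (0.1282·√4.8955)
   = [0.297210 + 0.347177] / 0.283652 = 2.271750
d₂ = d₁ − σ√T = 2.271750 − 0.283652 = 1.988098
N(d₁) = 0.988449,  N(d₂) = 0.976600,  e^(−rT) = 0.735689
E₀ = V₀·N(d₁) − D·e^(−rT)·N(d₂)
   = 71.5738·0.988449 − 53.1713·0.735689·0.976600 = 32.544894
B₀ = V₀ − E₀ = 71.5738 − 32.544894 = 39.028906
spread = −(1/T)·ln(B₀/D) − r = −(1/4.8955)·ln(39.028906/53.1713) − 0.0627 = 0.00046336
in basis points: 0.00046336 × 10⁴ = 4.6336 bp

spread=4.6336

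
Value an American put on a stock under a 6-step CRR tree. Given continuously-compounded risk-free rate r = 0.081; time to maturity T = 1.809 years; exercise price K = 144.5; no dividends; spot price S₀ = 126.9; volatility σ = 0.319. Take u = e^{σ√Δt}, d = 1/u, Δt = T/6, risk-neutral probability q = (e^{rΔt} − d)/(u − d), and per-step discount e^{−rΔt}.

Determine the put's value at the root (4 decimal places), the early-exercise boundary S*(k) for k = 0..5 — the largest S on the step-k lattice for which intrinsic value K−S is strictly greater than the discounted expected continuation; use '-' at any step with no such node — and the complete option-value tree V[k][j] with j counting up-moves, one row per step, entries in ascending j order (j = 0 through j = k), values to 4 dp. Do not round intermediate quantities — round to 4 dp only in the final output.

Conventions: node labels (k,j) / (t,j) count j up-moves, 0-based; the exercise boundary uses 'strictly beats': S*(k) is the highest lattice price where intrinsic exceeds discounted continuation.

price = 24.8767
boundary = - 106.5101 89.3964 106.5101 89.3964 106.5101
tree:
24.8767
37.9899 14.2530
55.1036 23.7044 6.4234
69.4676 37.9899 11.9716 1.7361
81.5236 55.1036 21.7315 3.7573 0.0000
91.6424 69.4676 37.9899 8.1320 0.0000 0.0000
100.1354 81.5236 55.1036 17.6000 0.0000 0.0000 0.0000

Δt=0.30150  u=1.19144  d=0.83932  q=0.52653  discount=0.97587
step 6 (expiry): payoffs max(K−S,0) = 100.1354 81.5236 55.1036 17.6000 0.0000 0.0000 0.0000
step 5: (k=5,j=0): S=52.8576, K−S=91.6424, hold=88.1563 ⇒ V=91.6424 exercise | (k=5,j=1): S=75.0324, K−S=69.4676, hold=65.9814 ⇒ V=69.4676 exercise | (k=5,j=2): S=106.5101, K−S=37.9899, hold=34.5038 ⇒ V=37.9899 exercise | (k=5,j=3): S=151.1933, K−S=0.0000, hold=8.1320 ⇒ V=8.1320 continue | (k=5,j=4): S=214.6221, K−S=0.0000, hold=0.0000 ⇒ V=0.0000 continue | (k=5,j=5): S=304.6605, K−S=0.0000, hold=0.0000 ⇒ V=0.0000 continue  boundary S*=106.5101
step 4: (k=4,j=0): S=62.9764, K−S=81.5236, hold=78.0374 ⇒ V=81.5236 exercise | (k=4,j=1): S=89.3964, K−S=55.1036, hold=51.6175 ⇒ V=55.1036 exercise | (k=4,j=2): S=126.9000, K−S=17.6000, hold=21.7315 ⇒ V=21.7315 continue | (k=4,j=3): S=180.1372, K−S=0.0000, hold=3.7573 ⇒ V=3.7573 continue | (k=4,j=4): S=255.7086, K−S=0.0000, hold=0.0000 ⇒ V=0.0000 continue  boundary S*=89.3964
step 3: (k=3,j=0): S=75.0324, K−S=69.4676, hold=65.9814 ⇒ V=69.4676 exercise | (k=3,j=1): S=106.5101, K−S=37.9899, hold=36.6266 ⇒ V=37.9899 exercise | (k=3,j=2): S=151.1933, K−S=0.0000, hold=11.9716 ⇒ V=11.9716 continue | (k=3,j=3): S=214.6221, K−S=0.0000, hold=1.7361 ⇒ V=1.7361 continue  boundary S*=106.5101
step 2: (k=2,j=0): S=89.3964, K−S=55.1036, hold=51.6175 ⇒ V=55.1036 exercise | (k=2,j=1): S=126.9000, K−S=17.6000, hold=23.7044 ⇒ V=23.7044 continue | (k=2,j=2): S=180.1372, K−S=0.0000, hold=6.4234 ⇒ V=6.4234 continue  boundary S*=89.3964
step 1: (k=1,j=0): S=106.5101, K−S=37.9899, hold=37.6404 ⇒ V=37.9899 exercise | (k=1,j=1): S=151.1933, K−S=0.0000, hold=14.2530 ⇒ V=14.2530 continue  boundary S*=106.5101
step 0: (k=0,j=0): S=126.9000, K−S=17.6000, hold=24.8767 ⇒ V=24.8767 continue  boundary S*=-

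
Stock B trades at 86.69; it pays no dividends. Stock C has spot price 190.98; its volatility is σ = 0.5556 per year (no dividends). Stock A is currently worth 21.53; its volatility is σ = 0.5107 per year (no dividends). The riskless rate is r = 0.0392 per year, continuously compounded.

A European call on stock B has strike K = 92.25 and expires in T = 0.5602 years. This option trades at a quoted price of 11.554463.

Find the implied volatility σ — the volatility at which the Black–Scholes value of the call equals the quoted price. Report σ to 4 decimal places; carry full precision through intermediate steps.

sigma = 0.5049

At σ = 0.5049 the Black–Scholes value reproduces the quote:
σ√T = 0.5049·√0.5602 = 0.377900
d₁ = (ln(S/K) + (r+σ²/2)T) / (σ√T) = (ln(86.69/92.25) + (0.0392+0.5049²/2)·0.5602) / 0.377900 = (-0.062164 + 0.093364) / 0.377900 = 0.082562
d₂ = d₁ − σ√T = 0.082562 − 0.377900 = -0.295338
e^{−rT} = 0.978280
N(d₁) = 0.532900,  N(d₂) = 0.383868
V = S·N(d₁) − K·e^{−rT}·N(d₂) = 46.197120 − 34.642658 = 11.554463 (equal to the quote); since ∂V/∂σ > 0 for all σ, the implied volatility is unique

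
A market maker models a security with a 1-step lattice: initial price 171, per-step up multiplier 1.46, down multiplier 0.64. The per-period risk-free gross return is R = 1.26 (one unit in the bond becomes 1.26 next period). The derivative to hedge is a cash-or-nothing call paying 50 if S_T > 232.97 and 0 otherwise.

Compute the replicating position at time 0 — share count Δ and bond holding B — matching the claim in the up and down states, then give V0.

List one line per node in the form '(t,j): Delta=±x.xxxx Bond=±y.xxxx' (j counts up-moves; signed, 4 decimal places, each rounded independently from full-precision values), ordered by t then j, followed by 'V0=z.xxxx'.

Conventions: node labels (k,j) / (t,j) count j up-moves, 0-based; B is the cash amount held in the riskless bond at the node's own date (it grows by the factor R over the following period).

Under the risk-neutral measure, an up-move has probability p* = (R−d)/(u−d) = 0.7561 and values discount at R = 1.26.
At maturity the claim pays: V(1,0)=0.0000, V(1,1)=50.0000
  t=0,j=0: stock 171.0000 → up 249.6600 (V=50.0000), down 109.4400 (V=0.0000). Price 30.0039; hedge Δ=0.3566, bond B=-30.9717.
Check: Δ(0,0)·S0 + B(0,0) = 30.0039 = V0.

(0,0): Delta=0.3566 Bond=-30.9717
V0=30.0039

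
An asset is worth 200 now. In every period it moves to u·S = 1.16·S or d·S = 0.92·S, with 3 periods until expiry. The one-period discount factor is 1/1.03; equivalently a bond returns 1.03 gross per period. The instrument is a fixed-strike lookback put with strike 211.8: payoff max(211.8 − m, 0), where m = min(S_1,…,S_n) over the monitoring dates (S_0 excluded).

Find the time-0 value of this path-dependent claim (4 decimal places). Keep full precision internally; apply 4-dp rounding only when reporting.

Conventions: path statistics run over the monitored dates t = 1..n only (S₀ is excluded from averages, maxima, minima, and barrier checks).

price = 21.6020

No-arbitrage gives p* = (R−d)/(u−d) = 0.4583: enumerate every path, weight its payoff by its p*-probability, and discount by R^3.
Enumerate all 2^3 = 8 price paths (U = up ×1.16, D = down ×0.92); each path with k up-moves has probability p*^k·(1−p*)^(3−k).
DDD: m=155.7376, payoff=56.0624, prob=0.158927
UDD: m=196.3648, payoff=15.4352, prob=0.134476
DUD: m=184.0000, payoff=27.8000, prob=0.134476
UUD: m=232.0000, payoff=0.0000, prob=0.113788
DDU: m=169.2800, payoff=42.5200, prob=0.134476
UDU: m=213.4400, payoff=0.0000, prob=0.113788
DUU: m=184.0000, payoff=27.8000, prob=0.113788
UUU: m=232.0000, payoff=0.0000, prob=0.096282
Price = Σ prob·payoff / R^3 = 23.605137 / 1.092727 = 21.6020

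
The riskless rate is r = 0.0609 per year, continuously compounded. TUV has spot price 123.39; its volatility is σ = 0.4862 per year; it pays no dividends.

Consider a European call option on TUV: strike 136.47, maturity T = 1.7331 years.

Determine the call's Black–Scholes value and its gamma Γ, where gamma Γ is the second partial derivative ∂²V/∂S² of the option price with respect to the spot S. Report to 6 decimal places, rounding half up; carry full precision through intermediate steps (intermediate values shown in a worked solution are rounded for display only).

price = 31.199705
Γ = 0.004788

σ√T = 0.4862·√1.7331 = 0.640069
d₁ = (ln(S/K) + (r+σ²/2)T) / (σ√T) = (ln(123.39/136.47) + (0.0609+0.4862²/2)·1.7331) / 0.640069 = (-0.100755 + 0.310390) / 0.640069 = 0.327520
d₂ = d₁ − σ√T = 0.327520 − 0.640069 = -0.312549
e^{−rT} = 0.899833
N(d₁) = 0.628363,  N(d₂) = 0.377312
Call price V = S·N(d₁) − K·e^{−rT}·N(d₂) = 77.533658 − 46.333953 = 31.199705
φ(d₁) = (1/√(2π))·e^{−d₁²/2} = 0.378109
Γ = φ(d₁) / (S·σ·√T) = 0.004788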